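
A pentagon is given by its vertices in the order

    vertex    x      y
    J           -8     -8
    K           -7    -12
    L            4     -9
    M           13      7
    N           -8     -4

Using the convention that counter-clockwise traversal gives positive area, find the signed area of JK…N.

Σ = (40) + (111) + (145) + (4) + (32) = 332
Signed area = Σ/2 = 166 (positive ⇒ counter-clockwise traversal).

166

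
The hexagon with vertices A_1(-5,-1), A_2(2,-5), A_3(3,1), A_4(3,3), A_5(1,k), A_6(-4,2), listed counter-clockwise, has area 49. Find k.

Write out the shoelace sum; only the two edges meeting at A_5 involve k:
2·Area = [(3·k − 1·3) + (1·2 − (-4)·k)] + 64
       = 7·k + 63 = 98
⇒ k = 5.

5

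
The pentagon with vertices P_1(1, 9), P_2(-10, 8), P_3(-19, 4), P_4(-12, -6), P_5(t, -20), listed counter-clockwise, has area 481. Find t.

22

Write out the shoelace sum; only the two edges meeting at P_5 involve t:
2·Area = [((-12)·(-20) − t·(-6)) + (t·9 − 1·(-20))] + 372
       = 15·t + 632 = 962
⇒ t = 22.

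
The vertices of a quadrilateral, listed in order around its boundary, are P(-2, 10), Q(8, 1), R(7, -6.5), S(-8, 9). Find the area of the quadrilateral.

96

P→Q: (-2)(1) − (8)(10) = -82
Q→R: (8)(-6.5) − (7)(1) = -59
R→S: (7)(9) − (-8)(-6.5) = 11
S→P: (-8)(10) − (-2)(9) = -62
Σ = -192
Area = |Σ|/2 = 96.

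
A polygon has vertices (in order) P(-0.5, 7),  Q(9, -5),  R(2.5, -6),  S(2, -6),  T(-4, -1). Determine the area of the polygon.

Σ = (-60.5) + (-41.5) + (-3) + (-26) + (-28.5) = -159.5
Area = |Σ|/2 = 79.75.

79.75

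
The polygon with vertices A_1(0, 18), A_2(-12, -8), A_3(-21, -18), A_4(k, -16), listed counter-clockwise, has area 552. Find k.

14

The doubled signed area Σ (x_i y_{i+1} − x_{i+1} y_i) is linear in k.
With k=0 it equals 600; the coefficient of k is 36 (from the two edges through A_4).
So 36·k + 600 = 2·552 = 1104 ⇒ k = 14.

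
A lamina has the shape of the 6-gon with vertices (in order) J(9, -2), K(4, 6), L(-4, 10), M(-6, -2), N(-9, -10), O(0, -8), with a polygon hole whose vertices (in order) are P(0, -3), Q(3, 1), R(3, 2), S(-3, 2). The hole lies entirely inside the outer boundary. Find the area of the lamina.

Outer boundary:
Cross-terms: 62, 64, 68, 42, 72, 72  ⇒  Σ = 380
Area = |Σ|/2 = 190.
Hole:
Apply the shoelace formula: 2A = Σ (x_i·y_{i+1} − x_{i+1}·y_i), indices taken mod 4.
P→Q: (0)(1) − (3)(-3) = 9
Q→R: (3)(2) − (3)(1) = 3
R→S: (3)(2) − (-3)(2) = 12
S→P: (-3)(-3) − (0)(2) = 9
Σ = 33
Area = |Σ|/2 = 16.5.
Net area = 190 − 16.5 = 173.5.

173.5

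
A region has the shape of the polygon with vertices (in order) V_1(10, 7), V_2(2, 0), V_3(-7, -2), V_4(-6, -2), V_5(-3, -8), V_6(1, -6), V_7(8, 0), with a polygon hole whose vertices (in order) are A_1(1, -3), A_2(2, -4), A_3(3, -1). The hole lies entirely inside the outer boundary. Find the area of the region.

Outer boundary:
Apply the shoelace formula: 2A = Σ (x_i·y_{i+1} − x_{i+1}·y_i), indices taken mod 7.
V_1→V_2: (10)(0) − (2)(7) = -14
V_2→V_3: (2)(-2) − (-7)(0) = -4
V_3→V_4: (-7)(-2) − (-6)(-2) = 2
V_4→V_5: (-6)(-8) − (-3)(-2) = 42
V_5→V_6: (-3)(-6) − (1)(-8) = 26
V_6→V_7: (1)(0) − (8)(-6) = 48
V_7→V_1: (8)(7) − (10)(0) = 56
Σ = 156
Area = |Σ|/2 = 78.
Hole:
Apply Gauss's area formula: 2A = Σ (x_i·y_{i+1} − x_{i+1}·y_i), indices taken mod 3.
Σ = (2) + (10) + (-8) = 4
Area = |Σ|/2 = 2.
Net area = 78 − 2 = 76.

76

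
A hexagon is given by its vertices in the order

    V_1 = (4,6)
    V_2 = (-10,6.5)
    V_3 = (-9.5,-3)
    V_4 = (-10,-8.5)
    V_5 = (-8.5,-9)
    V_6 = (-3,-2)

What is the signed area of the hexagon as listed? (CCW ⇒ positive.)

Apply the shoelace (surveyor's) formula: 2A = Σ (x_i·y_{i+1} − x_{i+1}·y_i), indices taken mod 6.
V_1→V_2: (4)(6.5) − (-10)(6) = 86
V_2→V_3: (-10)(-3) − (-9.5)(6.5) = 91.75
V_3→V_4: (-9.5)(-8.5) − (-10)(-3) = 50.75
V_4→V_5: (-10)(-9) − (-8.5)(-8.5) = 17.75
V_5→V_6: (-8.5)(-2) − (-3)(-9) = -10
V_6→V_1: (-3)(6) − (4)(-2) = -10
Σ = 226.25
Signed area = Σ/2 = 113.125 (positive ⇒ counter-clockwise traversal).

113.125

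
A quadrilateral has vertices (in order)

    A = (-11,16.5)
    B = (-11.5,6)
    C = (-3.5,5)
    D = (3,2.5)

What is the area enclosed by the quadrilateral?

Σ = (123.75) + (-36.5) + (-23.75) + (77) = 140.5
Area = |Σ|/2 = 70.25.

70.25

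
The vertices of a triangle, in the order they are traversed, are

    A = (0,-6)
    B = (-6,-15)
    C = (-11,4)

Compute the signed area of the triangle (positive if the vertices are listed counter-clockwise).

-79.5

Apply the surveyor's formula: 2A = Σ (x_i·y_{i+1} − x_{i+1}·y_i), indices taken mod 3.
Cross-terms: -36, -189, 66  ⇒  Σ = -159
Signed area = Σ/2 = -79.5 (negative ⇒ clockwise traversal).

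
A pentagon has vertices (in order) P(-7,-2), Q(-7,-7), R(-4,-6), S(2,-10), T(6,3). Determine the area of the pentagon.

P→Q: (-7)(-7) − (-7)(-2) = 35
Q→R: (-7)(-6) − (-4)(-7) = 14
R→S: (-4)(-10) − (2)(-6) = 52
S→T: (2)(3) − (6)(-10) = 66
T→P: (6)(-2) − (-7)(3) = 9
Σ = 176
Area = |Σ|/2 = 88.

88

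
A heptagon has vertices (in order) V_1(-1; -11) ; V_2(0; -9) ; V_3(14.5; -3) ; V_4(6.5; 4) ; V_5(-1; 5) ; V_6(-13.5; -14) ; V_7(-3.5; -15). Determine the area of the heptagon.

Apply Gauss's area formula: 2A = Σ (x_i·y_{i+1} − x_{i+1}·y_i), indices taken mod 7.
Σ = (9) + (130.5) + (77.5) + (36.5) + (81.5) + (153.5) + (23.5) = 512
Area = |Σ|/2 = 256.

256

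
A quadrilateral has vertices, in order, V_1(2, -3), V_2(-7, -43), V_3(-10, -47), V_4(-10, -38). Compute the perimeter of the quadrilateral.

|V_1V_2| = √((-9)² + (-40)²) = √1681 = 41
|V_2V_3| = √((-3)² + (-4)²) = √25 = 5
|V_3V_4| = √((0)² + (9)²) = √81 = 9
|V_4V_1| = √((12)² + (35)²) = √1369 = 37
Perimeter = 41 + 5 + 9 + 37 = 92.

92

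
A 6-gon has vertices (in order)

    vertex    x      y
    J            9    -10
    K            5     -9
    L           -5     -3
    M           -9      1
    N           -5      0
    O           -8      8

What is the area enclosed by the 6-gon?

75

Apply the surveyor's formula: 2A = Σ (x_i·y_{i+1} − x_{i+1}·y_i), indices taken mod 6.
Σ = (-31) + (-60) + (-32) + (5) + (-40) + (8) = -150
Area = |Σ|/2 = 75.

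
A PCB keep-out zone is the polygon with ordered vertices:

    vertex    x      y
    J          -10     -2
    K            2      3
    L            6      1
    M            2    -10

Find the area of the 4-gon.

104

J→K: (-10)(3) − (2)(-2) = -26
K→L: (2)(1) − (6)(3) = -16
L→M: (6)(-10) − (2)(1) = -62
M→J: (2)(-2) − (-10)(-10) = -104
Σ = -208
Area = |Σ|/2 = 104.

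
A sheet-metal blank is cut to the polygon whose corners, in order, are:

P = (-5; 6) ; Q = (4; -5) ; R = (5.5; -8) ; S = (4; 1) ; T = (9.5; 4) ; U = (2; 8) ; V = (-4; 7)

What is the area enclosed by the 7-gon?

Apply Gauss's area formula: 2A = Σ (x_i·y_{i+1} − x_{i+1}·y_i), indices taken mod 7.
Cross-terms: 1, -4.5, 37.5, 6.5, 68, 46, 11  ⇒  Σ = 165.5
Area = |Σ|/2 = 82.75.

82.75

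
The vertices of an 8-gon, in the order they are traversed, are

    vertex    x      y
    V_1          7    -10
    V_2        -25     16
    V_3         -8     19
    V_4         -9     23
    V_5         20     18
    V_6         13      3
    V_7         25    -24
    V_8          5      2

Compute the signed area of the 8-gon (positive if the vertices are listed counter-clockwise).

-787.5

Apply Gauss's area formula: 2A = Σ (x_i·y_{i+1} − x_{i+1}·y_i), indices taken mod 8.
V_1→V_2: (7)(16) − (-25)(-10) = -138
V_2→V_3: (-25)(19) − (-8)(16) = -347
V_3→V_4: (-8)(23) − (-9)(19) = -13
V_4→V_5: (-9)(18) − (20)(23) = -622
V_5→V_6: (20)(3) − (13)(18) = -174
V_6→V_7: (13)(-24) − (25)(3) = -387
V_7→V_8: (25)(2) − (5)(-24) = 170
V_8→V_1: (5)(-10) − (7)(2) = -64
Σ = -1575
Signed area = Σ/2 = -787.5 (negative ⇒ clockwise traversal).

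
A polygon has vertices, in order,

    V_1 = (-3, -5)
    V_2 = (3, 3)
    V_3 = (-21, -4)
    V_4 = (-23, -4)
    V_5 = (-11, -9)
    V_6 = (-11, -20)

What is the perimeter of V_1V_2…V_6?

78

|V_1V_2| = √((6)² + (8)²) = √100 = 10
|V_2V_3| = √((-24)² + (-7)²) = √625 = 25
|V_3V_4| = √((-2)² + (0)²) = √4 = 2
|V_4V_5| = √((12)² + (-5)²) = √169 = 13
|V_5V_6| = √((0)² + (-11)²) = √121 = 11
|V_6V_1| = √((8)² + (15)²) = √289 = 17
Perimeter = 10 + 25 + 2 + 13 + 11 + 17 = 78.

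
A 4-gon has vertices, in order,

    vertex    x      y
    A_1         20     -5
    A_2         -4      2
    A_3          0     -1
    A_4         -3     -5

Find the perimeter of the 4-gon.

58

|A_1A_2| = √((-24)² + (7)²) = √625 = 25
|A_2A_3| = √((4)² + (-3)²) = √25 = 5
|A_3A_4| = √((-3)² + (-4)²) = √25 = 5
|A_4A_1| = √((23)² + (0)²) = √529 = 23
Perimeter = 25 + 5 + 5 + 23 = 58.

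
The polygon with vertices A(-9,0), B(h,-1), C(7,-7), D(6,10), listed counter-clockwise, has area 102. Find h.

Write out the shoelace sum; only the two edges meeting at B involve h:
2·Area = [((-9)·(-1) − h·0) + (h·(-7) − 7·(-1))] + 202
       = -7·h + 218 = 204
⇒ h = 2.

2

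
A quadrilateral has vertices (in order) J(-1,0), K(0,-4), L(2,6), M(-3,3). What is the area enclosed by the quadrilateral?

19.5

Apply Gauss's area formula: 2A = Σ (x_i·y_{i+1} − x_{i+1}·y_i), indices taken mod 4.
Σ = (4) + (8) + (24) + (3) = 39
Area = |Σ|/2 = 19.5.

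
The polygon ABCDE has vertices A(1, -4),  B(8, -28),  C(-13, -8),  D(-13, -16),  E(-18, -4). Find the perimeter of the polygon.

94

|AB| = √((7)² + (-24)²) = √625 = 25
|BC| = √((-21)² + (20)²) = √841 = 29
|CD| = √((0)² + (-8)²) = √64 = 8
|DE| = √((-5)² + (12)²) = √169 = 13
|EA| = √((19)² + (0)²) = √361 = 19
Perimeter = 25 + 29 + 8 + 13 + 19 = 94.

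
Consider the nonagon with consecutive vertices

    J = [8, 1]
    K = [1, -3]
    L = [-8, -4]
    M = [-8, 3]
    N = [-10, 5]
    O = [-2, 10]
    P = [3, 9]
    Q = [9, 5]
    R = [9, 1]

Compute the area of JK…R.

Apply the shoelace (surveyor's) formula: 2A = Σ (x_i·y_{i+1} − x_{i+1}·y_i), indices taken mod 9.
Σ = (-25) + (-28) + (-56) + (-10) + (-90) + (-48) + (-66) + (-36) + (1) = -358
Area = |Σ|/2 = 179.

179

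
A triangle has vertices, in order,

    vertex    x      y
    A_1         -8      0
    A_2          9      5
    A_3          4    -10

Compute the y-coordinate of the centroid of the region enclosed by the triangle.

-5/3

Apply the shoelace formula. First the cross-terms c_i = x_i·y_{i+1} − x_{i+1}·y_i:
  -40, -110, -80  ⇒  2A = -230, A = -115.
Then Σ (y_i + y_{i+1})·c_i = 1150, so ȳ = 1150 / (6·(-115)) = -5/3.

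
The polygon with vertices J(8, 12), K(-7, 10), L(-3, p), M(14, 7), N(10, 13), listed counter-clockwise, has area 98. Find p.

Write out the shoelace sum; only the two edges meeting at L involve p:
2·Area = [((-7)·p − (-3)·10) + ((-3)·7 − 14·p)] + 292
       = -21·p + 301 = 196
⇒ p = 5.

5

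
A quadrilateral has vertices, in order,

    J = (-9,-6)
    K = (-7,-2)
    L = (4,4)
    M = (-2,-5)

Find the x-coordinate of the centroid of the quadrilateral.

Apply the shoelace formula. First the cross-terms c_i = x_i·y_{i+1} − x_{i+1}·y_i:
  -24, -20, -12, -33  ⇒  2A = -89, A = -44.5.
Then Σ (x_i + x_{i+1})·c_i = 783, so x̄ = 783 / (6·(-44.5)) = -261/89.

-261/89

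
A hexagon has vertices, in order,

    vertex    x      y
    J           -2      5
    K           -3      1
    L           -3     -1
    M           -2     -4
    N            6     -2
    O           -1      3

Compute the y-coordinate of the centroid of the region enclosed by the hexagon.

-58/111

Apply the surveyor's formula. First the cross-terms c_i = x_i·y_{i+1} − x_{i+1}·y_i:
  13, 6, 10, 28, 16, 1  ⇒  2A = 74, A = 37.
Then Σ (y_i + y_{i+1})·c_i = -116, so ȳ = -116 / (6·37) = -58/111.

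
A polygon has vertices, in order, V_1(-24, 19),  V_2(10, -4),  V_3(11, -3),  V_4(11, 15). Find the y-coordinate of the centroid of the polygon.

Apply Gauss's area formula. First the cross-terms c_i = x_i·y_{i+1} − x_{i+1}·y_i:
  -94, 14, 198, 569  ⇒  2A = 687, A = 343.5.
Then Σ (y_i + y_{i+1})·c_i = 20214, so ȳ = 20214 / (6·343.5) = 2246/229.

2246/229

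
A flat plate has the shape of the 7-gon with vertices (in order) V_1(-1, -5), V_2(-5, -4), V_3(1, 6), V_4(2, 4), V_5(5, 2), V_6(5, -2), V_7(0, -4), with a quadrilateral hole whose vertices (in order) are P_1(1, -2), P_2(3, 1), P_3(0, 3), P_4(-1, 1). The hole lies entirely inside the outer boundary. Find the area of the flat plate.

47.5

Outer boundary:
Σ = (-21) + (-26) + (-8) + (-16) + (-20) + (-20) + (-4) = -115
Area = |Σ|/2 = 57.5.
Hole:
Cross-terms: 7, 9, 3, 1  ⇒  Σ = 20
Area = |Σ|/2 = 10.
Net area = 57.5 − 10 = 47.5.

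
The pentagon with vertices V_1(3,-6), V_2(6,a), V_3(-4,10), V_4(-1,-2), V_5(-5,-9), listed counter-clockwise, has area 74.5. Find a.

-3

Write out the shoelace sum; only the two edges meeting at V_2 involve a:
2·Area = [(3·a − 6·(-6)) + (6·10 − (-4)·a)] + 74
       = 7·a + 170 = 149
⇒ a = -3.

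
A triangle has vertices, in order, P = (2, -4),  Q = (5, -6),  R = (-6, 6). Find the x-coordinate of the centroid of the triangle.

1/3

Apply the surveyor's formula. First the cross-terms c_i = x_i·y_{i+1} − x_{i+1}·y_i:
  8, -6, 12  ⇒  2A = 14, A = 7.
Then Σ (x_i + x_{i+1})·c_i = 14, so x̄ = 14 / (6·7) = 1/3.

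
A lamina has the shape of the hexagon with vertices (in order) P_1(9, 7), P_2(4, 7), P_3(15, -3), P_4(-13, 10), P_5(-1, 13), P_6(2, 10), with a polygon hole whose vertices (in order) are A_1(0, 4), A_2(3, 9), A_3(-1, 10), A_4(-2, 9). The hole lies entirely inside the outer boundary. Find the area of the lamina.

Outer boundary:
Apply Gauss's area formula: 2A = Σ (x_i·y_{i+1} − x_{i+1}·y_i), indices taken mod 6.
Σ = (35) + (-117) + (111) + (-159) + (-36) + (-76) = -242
Area = |Σ|/2 = 121.
Hole:
Σ = (-12) + (39) + (11) + (-8) = 30
Area = |Σ|/2 = 15.
Net area = 121 − 15 = 106.

106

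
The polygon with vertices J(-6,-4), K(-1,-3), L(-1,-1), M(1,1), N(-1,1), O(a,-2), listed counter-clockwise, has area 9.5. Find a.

-3

The doubled signed area Σ (x_i y_{i+1} − x_{i+1} y_i) is linear in a.
With a=0 it equals 4; the coefficient of a is -5 (from the two edges through O).
So -5·a + 4 = 2·9.5 = 19 ⇒ a = -3.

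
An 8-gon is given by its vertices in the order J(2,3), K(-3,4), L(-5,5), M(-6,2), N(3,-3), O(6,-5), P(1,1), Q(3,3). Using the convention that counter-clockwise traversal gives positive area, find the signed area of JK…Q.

Apply Gauss's area formula: 2A = Σ (x_i·y_{i+1} − x_{i+1}·y_i), indices taken mod 8.
Σ = (17) + (5) + (20) + (12) + (3) + (11) + (0) + (3) = 71
Signed area = Σ/2 = 35.5 (positive ⇒ counter-clockwise traversal).

35.5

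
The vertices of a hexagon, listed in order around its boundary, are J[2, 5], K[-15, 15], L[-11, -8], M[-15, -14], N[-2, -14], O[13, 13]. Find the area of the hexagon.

J→K: (2)(15) − (-15)(5) = 105
K→L: (-15)(-8) − (-11)(15) = 285
L→M: (-11)(-14) − (-15)(-8) = 34
M→N: (-15)(-14) − (-2)(-14) = 182
N→O: (-2)(13) − (13)(-14) = 156
O→J: (13)(5) − (2)(13) = 39
Σ = 801
Area = |Σ|/2 = 400.5.

400.5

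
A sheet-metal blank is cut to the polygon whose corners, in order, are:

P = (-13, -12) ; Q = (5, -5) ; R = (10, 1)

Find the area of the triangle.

Σ = (125) + (55) + (-107) = 73
Area = |Σ|/2 = 36.5.

36.5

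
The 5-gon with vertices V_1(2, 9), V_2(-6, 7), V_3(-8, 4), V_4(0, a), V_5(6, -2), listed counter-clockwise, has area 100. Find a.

The doubled signed area Σ (x_i y_{i+1} − x_{i+1} y_i) is linear in a.
With a=0 it equals 158; the coefficient of a is -14 (from the two edges through V_4).
So -14·a + 158 = 2·100 = 200 ⇒ a = -3.

-3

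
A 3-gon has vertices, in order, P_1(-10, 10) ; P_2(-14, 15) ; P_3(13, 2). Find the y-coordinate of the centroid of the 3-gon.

Apply the shoelace (surveyor's) formula. First the cross-terms c_i = x_i·y_{i+1} − x_{i+1}·y_i:
  -10, -223, 150  ⇒  2A = -83, A = -41.5.
Then Σ (y_i + y_{i+1})·c_i = -2241, so ȳ = -2241 / (6·(-41.5)) = 9.

9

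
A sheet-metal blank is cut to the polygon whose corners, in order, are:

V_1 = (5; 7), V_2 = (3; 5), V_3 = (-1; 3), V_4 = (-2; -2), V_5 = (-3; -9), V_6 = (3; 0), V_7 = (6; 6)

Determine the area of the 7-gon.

Σ = (4) + (14) + (8) + (12) + (27) + (18) + (12) = 95
Area = |Σ|/2 = 47.5.

47.5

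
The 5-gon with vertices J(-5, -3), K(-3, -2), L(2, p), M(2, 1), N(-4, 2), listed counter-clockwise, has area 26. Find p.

-3

Write out the shoelace sum; only the two edges meeting at L involve p:
2·Area = [((-3)·p − 2·(-2)) + (2·1 − 2·p)] + 31
       = -5·p + 37 = 52
⇒ p = -3.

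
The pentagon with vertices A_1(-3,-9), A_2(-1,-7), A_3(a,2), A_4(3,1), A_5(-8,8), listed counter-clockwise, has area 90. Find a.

6

Write out the shoelace sum; only the two edges meeting at A_3 involve a:
2·Area = [((-1)·2 − a·(-7)) + (a·1 − 3·2)] + 140
       = 8·a + 132 = 180
⇒ a = 6.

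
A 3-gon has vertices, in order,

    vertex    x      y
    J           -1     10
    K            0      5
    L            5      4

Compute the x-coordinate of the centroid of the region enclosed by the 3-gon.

Apply the shoelace formula. First the cross-terms c_i = x_i·y_{i+1} − x_{i+1}·y_i:
  -5, -25, 54  ⇒  2A = 24, A = 12.
Then Σ (x_i + x_{i+1})·c_i = 96, so x̄ = 96 / (6·12) = 4/3.

4/3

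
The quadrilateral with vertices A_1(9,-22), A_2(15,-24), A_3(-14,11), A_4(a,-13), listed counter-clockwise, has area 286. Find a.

Write out the shoelace sum; only the two edges meeting at A_4 involve a:
2·Area = [((-14)·(-13) − a·11) + (a·(-22) − 9·(-13))] + -57
       = -33·a + 242 = 572
⇒ a = -10.

-10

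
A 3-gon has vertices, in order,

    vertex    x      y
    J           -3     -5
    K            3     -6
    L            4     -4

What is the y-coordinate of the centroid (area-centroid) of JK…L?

Apply Gauss's area formula. First the cross-terms c_i = x_i·y_{i+1} − x_{i+1}·y_i:
  33, 12, -32  ⇒  2A = 13, A = 6.5.
Then Σ (y_i + y_{i+1})·c_i = -195, so ȳ = -195 / (6·6.5) = -5.

-5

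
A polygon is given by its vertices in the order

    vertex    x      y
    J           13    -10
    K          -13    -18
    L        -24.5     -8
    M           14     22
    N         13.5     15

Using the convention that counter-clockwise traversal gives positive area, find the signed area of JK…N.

-772.5

Apply the surveyor's formula: 2A = Σ (x_i·y_{i+1} − x_{i+1}·y_i), indices taken mod 5.
Cross-terms: -364, -337, -427, -87, -330  ⇒  Σ = -1545
Signed area = Σ/2 = -772.5 (negative ⇒ clockwise traversal).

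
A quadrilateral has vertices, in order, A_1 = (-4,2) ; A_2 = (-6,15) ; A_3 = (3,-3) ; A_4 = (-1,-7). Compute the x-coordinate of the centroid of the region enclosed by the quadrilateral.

Apply the shoelace (surveyor's) formula. First the cross-terms c_i = x_i·y_{i+1} − x_{i+1}·y_i:
  -48, -27, -24, -30  ⇒  2A = -129, A = -64.5.
Then Σ (x_i + x_{i+1})·c_i = 663, so x̄ = 663 / (6·(-64.5)) = -221/129.

-221/129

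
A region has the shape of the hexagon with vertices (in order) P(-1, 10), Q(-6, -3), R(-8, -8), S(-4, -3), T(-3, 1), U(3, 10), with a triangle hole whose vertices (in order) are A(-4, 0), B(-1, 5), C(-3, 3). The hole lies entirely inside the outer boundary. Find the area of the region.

34.5

Outer boundary:
Σ = (63) + (24) + (-8) + (-13) + (-33) + (40) = 73
Area = |Σ|/2 = 36.5.
Hole:
Apply the shoelace (surveyor's) formula: 2A = Σ (x_i·y_{i+1} − x_{i+1}·y_i), indices taken mod 3.
Cross-terms: -20, 12, 12  ⇒  Σ = 4
Area = |Σ|/2 = 2.
Net area = 36.5 − 2 = 34.5.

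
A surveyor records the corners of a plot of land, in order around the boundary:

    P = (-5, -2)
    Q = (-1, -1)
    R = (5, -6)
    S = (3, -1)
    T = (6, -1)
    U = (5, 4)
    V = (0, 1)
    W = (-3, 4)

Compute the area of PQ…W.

46.5

P→Q: (-5)(-1) − (-1)(-2) = 3
Q→R: (-1)(-6) − (5)(-1) = 11
R→S: (5)(-1) − (3)(-6) = 13
S→T: (3)(-1) − (6)(-1) = 3
T→U: (6)(4) − (5)(-1) = 29
U→V: (5)(1) − (0)(4) = 5
V→W: (0)(4) − (-3)(1) = 3
W→P: (-3)(-2) − (-5)(4) = 26
Σ = 93
Area = |Σ|/2 = 46.5.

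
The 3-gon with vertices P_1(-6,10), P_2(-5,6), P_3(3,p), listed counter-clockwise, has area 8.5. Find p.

The doubled signed area Σ (x_i y_{i+1} − x_{i+1} y_i) is linear in p.
With p=0 it equals 26; the coefficient of p is 1 (from the two edges through P_3).
So 1·p + 26 = 2·8.5 = 17 ⇒ p = -9.

-9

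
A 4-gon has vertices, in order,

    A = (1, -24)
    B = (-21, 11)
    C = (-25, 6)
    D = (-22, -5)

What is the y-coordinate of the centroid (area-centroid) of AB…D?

Apply the shoelace formula. First the cross-terms c_i = x_i·y_{i+1} − x_{i+1}·y_i:
  -493, 149, 257, 533  ⇒  2A = 446, A = 223.
Then Σ (y_i + y_{i+1})·c_i = -6258, so ȳ = -6258 / (6·223) = -1043/223.

-1043/223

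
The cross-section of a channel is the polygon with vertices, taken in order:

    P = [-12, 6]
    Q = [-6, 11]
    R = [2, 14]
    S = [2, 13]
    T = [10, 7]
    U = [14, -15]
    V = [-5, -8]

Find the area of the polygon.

440.5

Σ = (-96) + (-106) + (-2) + (-116) + (-248) + (-187) + (-126) = -881
Area = |Σ|/2 = 440.5.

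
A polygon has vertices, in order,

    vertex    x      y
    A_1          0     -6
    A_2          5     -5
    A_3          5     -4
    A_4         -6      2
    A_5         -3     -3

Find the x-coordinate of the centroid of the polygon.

Apply the shoelace formula. First the cross-terms c_i = x_i·y_{i+1} − x_{i+1}·y_i:
  30, 5, -14, 24, 18  ⇒  2A = 63, A = 31.5.
Then Σ (x_i + x_{i+1})·c_i = -56, so x̄ = -56 / (6·31.5) = -8/27.

-8/27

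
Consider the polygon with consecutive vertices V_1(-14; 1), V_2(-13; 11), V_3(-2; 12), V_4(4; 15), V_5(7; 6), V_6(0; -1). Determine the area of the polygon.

227.5

Apply the shoelace (surveyor's) formula: 2A = Σ (x_i·y_{i+1} − x_{i+1}·y_i), indices taken mod 6.
Cross-terms: -141, -134, -78, -81, -7, -14  ⇒  Σ = -455
Area = |Σ|/2 = 227.5.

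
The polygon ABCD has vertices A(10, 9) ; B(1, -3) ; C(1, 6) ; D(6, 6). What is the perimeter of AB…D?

|AB| = √((-9)² + (-12)²) = √225 = 15
|BC| = √((0)² + (9)²) = √81 = 9
|CD| = √((5)² + (0)²) = √25 = 5
|DA| = √((4)² + (3)²) = √25 = 5
Perimeter = 15 + 9 + 5 + 5 = 34.

34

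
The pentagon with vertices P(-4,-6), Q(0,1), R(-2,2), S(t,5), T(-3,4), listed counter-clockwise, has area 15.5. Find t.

The doubled signed area Σ (x_i y_{i+1} − x_{i+1} y_i) is linear in t.
With t=0 it equals 37; the coefficient of t is 2 (from the two edges through S).
So 2·t + 37 = 2·15.5 = 31 ⇒ t = -3.

-3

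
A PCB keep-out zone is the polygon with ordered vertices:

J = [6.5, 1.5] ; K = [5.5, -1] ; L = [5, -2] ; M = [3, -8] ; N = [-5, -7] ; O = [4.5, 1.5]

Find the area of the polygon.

47.375

J→K: (6.5)(-1) − (5.5)(1.5) = -14.75
K→L: (5.5)(-2) − (5)(-1) = -6
L→M: (5)(-8) − (3)(-2) = -34
M→N: (3)(-7) − (-5)(-8) = -61
N→O: (-5)(1.5) − (4.5)(-7) = 24
O→J: (4.5)(1.5) − (6.5)(1.5) = -3
Σ = -94.75
Area = |Σ|/2 = 47.375.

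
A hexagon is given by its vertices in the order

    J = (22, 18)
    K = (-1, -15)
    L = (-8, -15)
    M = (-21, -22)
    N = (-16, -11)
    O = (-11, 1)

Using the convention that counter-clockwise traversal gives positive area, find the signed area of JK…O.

J→K: (22)(-15) − (-1)(18) = -312
K→L: (-1)(-15) − (-8)(-15) = -105
L→M: (-8)(-22) − (-21)(-15) = -139
M→N: (-21)(-11) − (-16)(-22) = -121
N→O: (-16)(1) − (-11)(-11) = -137
O→J: (-11)(18) − (22)(1) = -220
Σ = -1034
Signed area = Σ/2 = -517 (negative ⇒ clockwise traversal).

-517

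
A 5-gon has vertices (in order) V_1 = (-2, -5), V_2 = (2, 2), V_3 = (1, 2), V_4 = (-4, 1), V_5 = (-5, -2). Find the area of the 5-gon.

Apply the shoelace formula: 2A = Σ (x_i·y_{i+1} − x_{i+1}·y_i), indices taken mod 5.
V_1→V_2: (-2)(2) − (2)(-5) = 6
V_2→V_3: (2)(2) − (1)(2) = 2
V_3→V_4: (1)(1) − (-4)(2) = 9
V_4→V_5: (-4)(-2) − (-5)(1) = 13
V_5→V_1: (-5)(-5) − (-2)(-2) = 21
Σ = 51
Area = |Σ|/2 = 25.5.

25.5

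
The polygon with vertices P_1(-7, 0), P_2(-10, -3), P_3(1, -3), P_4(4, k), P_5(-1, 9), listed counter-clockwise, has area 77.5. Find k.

The doubled signed area Σ (x_i y_{i+1} − x_{i+1} y_i) is linear in k.
With k=0 it equals 165; the coefficient of k is 2 (from the two edges through P_4).
So 2·k + 165 = 2·77.5 = 155 ⇒ k = -5.

-5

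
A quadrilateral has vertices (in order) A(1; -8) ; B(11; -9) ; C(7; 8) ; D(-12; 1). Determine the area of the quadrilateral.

Apply Gauss's area formula: 2A = Σ (x_i·y_{i+1} − x_{i+1}·y_i), indices taken mod 4.
Σ = (79) + (151) + (103) + (95) = 428
Area = |Σ|/2 = 214.

214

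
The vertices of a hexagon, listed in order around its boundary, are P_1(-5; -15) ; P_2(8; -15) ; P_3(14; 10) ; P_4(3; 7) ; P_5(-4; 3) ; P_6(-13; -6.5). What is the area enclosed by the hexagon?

Apply the shoelace formula: 2A = Σ (x_i·y_{i+1} − x_{i+1}·y_i), indices taken mod 6.
Cross-terms: 195, 290, 68, 37, 65, 162.5  ⇒  Σ = 817.5
Area = |Σ|/2 = 408.75.

408.75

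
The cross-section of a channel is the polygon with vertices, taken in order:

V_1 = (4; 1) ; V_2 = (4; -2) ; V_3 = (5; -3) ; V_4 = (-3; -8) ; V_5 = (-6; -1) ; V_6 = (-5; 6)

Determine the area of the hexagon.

89

Σ = (-12) + (-2) + (-49) + (-45) + (-41) + (-29) = -178
Area = |Σ|/2 = 89.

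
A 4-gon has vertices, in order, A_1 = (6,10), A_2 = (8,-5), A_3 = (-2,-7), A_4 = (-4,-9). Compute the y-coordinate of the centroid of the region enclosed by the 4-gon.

-104/129

Apply the shoelace formula. First the cross-terms c_i = x_i·y_{i+1} − x_{i+1}·y_i:
  -110, -66, -10, 14  ⇒  2A = -172, A = -86.
Then Σ (y_i + y_{i+1})·c_i = 416, so ȳ = 416 / (6·(-86)) = -104/129.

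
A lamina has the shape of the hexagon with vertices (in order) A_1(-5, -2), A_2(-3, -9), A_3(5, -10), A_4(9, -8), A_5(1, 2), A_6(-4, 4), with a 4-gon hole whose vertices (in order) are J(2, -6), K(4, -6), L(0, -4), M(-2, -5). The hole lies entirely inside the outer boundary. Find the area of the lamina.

110

Outer boundary:
Apply the surveyor's formula: 2A = Σ (x_i·y_{i+1} − x_{i+1}·y_i), indices taken mod 6.
Σ = (39) + (75) + (50) + (26) + (12) + (28) = 230
Area = |Σ|/2 = 115.
Hole:
Apply Gauss's area formula: 2A = Σ (x_i·y_{i+1} − x_{i+1}·y_i), indices taken mod 4.
Σ = (12) + (-16) + (-8) + (22) = 10
Area = |Σ|/2 = 5.
Net area = 115 − 5 = 110.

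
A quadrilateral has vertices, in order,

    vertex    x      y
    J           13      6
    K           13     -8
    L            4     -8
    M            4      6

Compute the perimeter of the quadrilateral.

46

|JK| = √((0)² + (-14)²) = √196 = 14
|KL| = √((-9)² + (0)²) = √81 = 9
|LM| = √((0)² + (14)²) = √196 = 14
|MJ| = √((9)² + (0)²) = √81 = 9
Perimeter = 14 + 9 + 14 + 9 = 46.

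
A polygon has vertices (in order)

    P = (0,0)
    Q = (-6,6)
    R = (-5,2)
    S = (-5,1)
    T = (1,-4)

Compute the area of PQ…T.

21

Cross-terms: 0, 18, 5, 19, 0  ⇒  Σ = 42
Area = |Σ|/2 = 21.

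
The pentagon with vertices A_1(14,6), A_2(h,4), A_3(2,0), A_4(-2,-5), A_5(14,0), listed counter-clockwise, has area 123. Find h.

The doubled signed area Σ (x_i y_{i+1} − x_{i+1} y_i) is linear in h.
With h=0 it equals 192; the coefficient of h is -6 (from the two edges through A_2).
So -6·h + 192 = 2·123 = 246 ⇒ h = -9.

-9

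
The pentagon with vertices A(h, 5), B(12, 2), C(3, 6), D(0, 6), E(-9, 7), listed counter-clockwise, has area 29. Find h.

-5

The doubled signed area Σ (x_i y_{i+1} − x_{i+1} y_i) is linear in h.
With h=0 it equals 33; the coefficient of h is -5 (from the two edges through A).
So -5·h + 33 = 2·29 = 58 ⇒ h = -5.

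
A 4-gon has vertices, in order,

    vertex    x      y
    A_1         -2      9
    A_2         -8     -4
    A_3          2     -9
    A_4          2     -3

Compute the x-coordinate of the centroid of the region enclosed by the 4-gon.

-154/69

Apply the shoelace formula. First the cross-terms c_i = x_i·y_{i+1} − x_{i+1}·y_i:
  80, 80, 12, 12  ⇒  2A = 184, A = 92.
Then Σ (x_i + x_{i+1})·c_i = -1232, so x̄ = -1232 / (6·92) = -154/69.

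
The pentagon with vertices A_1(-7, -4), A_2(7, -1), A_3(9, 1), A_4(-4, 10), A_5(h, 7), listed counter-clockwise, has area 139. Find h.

Write out the shoelace sum; only the two edges meeting at A_5 involve h:
2·Area = [((-4)·7 − h·10) + (h·(-4) − (-7)·7)] + 145
       = -14·h + 166 = 278
⇒ h = -8.

-8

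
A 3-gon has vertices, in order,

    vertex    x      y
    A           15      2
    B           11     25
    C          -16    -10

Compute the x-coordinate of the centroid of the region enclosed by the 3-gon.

Apply the surveyor's formula. First the cross-terms c_i = x_i·y_{i+1} − x_{i+1}·y_i:
  353, 290, 118  ⇒  2A = 761, A = 380.5.
Then Σ (x_i + x_{i+1})·c_i = 7610, so x̄ = 7610 / (6·380.5) = 10/3.

10/3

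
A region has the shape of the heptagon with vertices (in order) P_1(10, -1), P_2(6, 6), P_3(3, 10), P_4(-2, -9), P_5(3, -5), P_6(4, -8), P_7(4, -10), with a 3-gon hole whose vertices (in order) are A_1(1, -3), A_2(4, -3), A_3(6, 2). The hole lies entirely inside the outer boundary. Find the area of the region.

Outer boundary:
Apply Gauss's area formula: 2A = Σ (x_i·y_{i+1} − x_{i+1}·y_i), indices taken mod 7.
P_1→P_2: (10)(6) − (6)(-1) = 66
P_2→P_3: (6)(10) − (3)(6) = 42
P_3→P_4: (3)(-9) − (-2)(10) = -7
P_4→P_5: (-2)(-5) − (3)(-9) = 37
P_5→P_6: (3)(-8) − (4)(-5) = -4
P_6→P_7: (4)(-10) − (4)(-8) = -8
P_7→P_1: (4)(-1) − (10)(-10) = 96
Σ = 222
Area = |Σ|/2 = 111.
Hole:
Cross-terms: 9, 26, -20  ⇒  Σ = 15
Area = |Σ|/2 = 7.5.
Net area = 111 − 7.5 = 103.5.

103.5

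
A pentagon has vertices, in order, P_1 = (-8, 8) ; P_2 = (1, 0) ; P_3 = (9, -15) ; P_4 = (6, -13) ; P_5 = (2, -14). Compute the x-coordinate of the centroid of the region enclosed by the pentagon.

Apply the shoelace formula. First the cross-terms c_i = x_i·y_{i+1} − x_{i+1}·y_i:
  -8, -15, -27, -58, -96  ⇒  2A = -204, A = -102.
Then Σ (x_i + x_{i+1})·c_i = -387, so x̄ = -387 / (6·(-102)) = 43/68.

43/68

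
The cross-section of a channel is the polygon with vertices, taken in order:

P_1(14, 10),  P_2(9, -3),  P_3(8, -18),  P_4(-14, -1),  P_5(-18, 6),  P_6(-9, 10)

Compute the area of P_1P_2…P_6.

494

P_1→P_2: (14)(-3) − (9)(10) = -132
P_2→P_3: (9)(-18) − (8)(-3) = -138
P_3→P_4: (8)(-1) − (-14)(-18) = -260
P_4→P_5: (-14)(6) − (-18)(-1) = -102
P_5→P_6: (-18)(10) − (-9)(6) = -126
P_6→P_1: (-9)(10) − (14)(10) = -230
Σ = -988
Area = |Σ|/2 = 494.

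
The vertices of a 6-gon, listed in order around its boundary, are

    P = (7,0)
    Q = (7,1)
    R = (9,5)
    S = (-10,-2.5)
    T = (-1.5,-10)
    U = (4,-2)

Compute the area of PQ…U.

Cross-terms: 7, 26, 27.5, 96.25, 43, 14  ⇒  Σ = 213.75
Area = |Σ|/2 = 106.875.

106.875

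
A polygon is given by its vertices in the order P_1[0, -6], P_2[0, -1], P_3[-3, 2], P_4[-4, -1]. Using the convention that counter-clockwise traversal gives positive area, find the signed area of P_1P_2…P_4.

Apply Gauss's area formula: 2A = Σ (x_i·y_{i+1} − x_{i+1}·y_i), indices taken mod 4.
Σ = (0) + (-3) + (11) + (24) = 32
Signed area = Σ/2 = 16 (positive ⇒ counter-clockwise traversal).

16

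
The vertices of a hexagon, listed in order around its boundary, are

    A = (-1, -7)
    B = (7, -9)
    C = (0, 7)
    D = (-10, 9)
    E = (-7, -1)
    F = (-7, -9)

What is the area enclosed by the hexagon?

Apply Gauss's area formula: 2A = Σ (x_i·y_{i+1} − x_{i+1}·y_i), indices taken mod 6.
Σ = (58) + (49) + (70) + (73) + (56) + (40) = 346
Area = |Σ|/2 = 173.

173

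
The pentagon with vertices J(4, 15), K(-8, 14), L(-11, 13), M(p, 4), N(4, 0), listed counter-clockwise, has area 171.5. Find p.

The doubled signed area Σ (x_i y_{i+1} − x_{i+1} y_i) is linear in p.
With p=0 it equals 226; the coefficient of p is -13 (from the two edges through M).
So -13·p + 226 = 2·171.5 = 343 ⇒ p = -9.

-9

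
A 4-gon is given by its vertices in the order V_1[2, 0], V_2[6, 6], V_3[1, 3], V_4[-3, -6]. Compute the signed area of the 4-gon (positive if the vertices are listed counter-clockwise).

Σ = (12) + (12) + (3) + (12) = 39
Signed area = Σ/2 = 19.5 (positive ⇒ counter-clockwise traversal).

19.5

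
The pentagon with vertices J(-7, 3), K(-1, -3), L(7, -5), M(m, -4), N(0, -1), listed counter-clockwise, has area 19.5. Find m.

Write out the shoelace sum; only the two edges meeting at M involve m:
2·Area = [(7·(-4) − m·(-5)) + (m·(-1) − 0·(-4))] + 43
       = 4·m + 15 = 39
⇒ m = 6.

6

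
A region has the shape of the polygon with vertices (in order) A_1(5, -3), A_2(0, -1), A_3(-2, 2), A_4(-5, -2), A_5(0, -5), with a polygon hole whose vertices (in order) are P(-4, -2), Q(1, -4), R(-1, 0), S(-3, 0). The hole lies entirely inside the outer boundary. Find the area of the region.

Outer boundary:
A_1→A_2: (5)(-1) − (0)(-3) = -5
A_2→A_3: (0)(2) − (-2)(-1) = -2
A_3→A_4: (-2)(-2) − (-5)(2) = 14
A_4→A_5: (-5)(-5) − (0)(-2) = 25
A_5→A_1: (0)(-3) − (5)(-5) = 25
Σ = 57
Area = |Σ|/2 = 28.5.
Hole:
P→Q: (-4)(-4) − (1)(-2) = 18
Q→R: (1)(0) − (-1)(-4) = -4
R→S: (-1)(0) − (-3)(0) = 0
S→P: (-3)(-2) − (-4)(0) = 6
Σ = 20
Area = |Σ|/2 = 10.
Net area = 28.5 − 10 = 18.5.

18.5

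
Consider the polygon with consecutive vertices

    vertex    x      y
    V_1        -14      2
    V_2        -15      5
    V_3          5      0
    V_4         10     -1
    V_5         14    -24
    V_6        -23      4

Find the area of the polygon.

Apply the shoelace (surveyor's) formula: 2A = Σ (x_i·y_{i+1} − x_{i+1}·y_i), indices taken mod 6.
V_1→V_2: (-14)(5) − (-15)(2) = -40
V_2→V_3: (-15)(0) − (5)(5) = -25
V_3→V_4: (5)(-1) − (10)(0) = -5
V_4→V_5: (10)(-24) − (14)(-1) = -226
V_5→V_6: (14)(4) − (-23)(-24) = -496
V_6→V_1: (-23)(2) − (-14)(4) = 10
Σ = -782
Area = |Σ|/2 = 391.

391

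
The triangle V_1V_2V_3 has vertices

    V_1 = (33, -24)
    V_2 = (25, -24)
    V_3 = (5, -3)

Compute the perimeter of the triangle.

72

|V_1V_2| = √((-8)² + (0)²) = √64 = 8
|V_2V_3| = √((-20)² + (21)²) = √841 = 29
|V_3V_1| = √((28)² + (-21)²) = √1225 = 35
Perimeter = 8 + 29 + 35 = 72.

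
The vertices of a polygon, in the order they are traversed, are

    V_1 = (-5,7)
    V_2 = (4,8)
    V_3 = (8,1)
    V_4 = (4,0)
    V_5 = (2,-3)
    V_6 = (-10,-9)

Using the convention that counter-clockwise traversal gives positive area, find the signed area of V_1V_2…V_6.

-153.5

Apply the shoelace (surveyor's) formula: 2A = Σ (x_i·y_{i+1} − x_{i+1}·y_i), indices taken mod 6.
V_1→V_2: (-5)(8) − (4)(7) = -68
V_2→V_3: (4)(1) − (8)(8) = -60
V_3→V_4: (8)(0) − (4)(1) = -4
V_4→V_5: (4)(-3) − (2)(0) = -12
V_5→V_6: (2)(-9) − (-10)(-3) = -48
V_6→V_1: (-10)(7) − (-5)(-9) = -115
Σ = -307
Signed area = Σ/2 = -153.5 (negative ⇒ clockwise traversal).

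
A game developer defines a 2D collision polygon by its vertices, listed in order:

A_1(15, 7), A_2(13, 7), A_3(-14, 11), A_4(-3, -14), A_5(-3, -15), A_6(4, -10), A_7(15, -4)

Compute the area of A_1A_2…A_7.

Σ = (14) + (241) + (229) + (3) + (90) + (134) + (165) = 876
Area = |Σ|/2 = 438.

438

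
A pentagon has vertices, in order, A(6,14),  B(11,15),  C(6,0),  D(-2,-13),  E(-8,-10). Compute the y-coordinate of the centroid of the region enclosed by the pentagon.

39/92

Apply the shoelace (surveyor's) formula. First the cross-terms c_i = x_i·y_{i+1} − x_{i+1}·y_i:
  -64, -90, -78, -84, -52  ⇒  2A = -368, A = -184.
Then Σ (y_i + y_{i+1})·c_i = -468, so ȳ = -468 / (6·(-184)) = 39/92.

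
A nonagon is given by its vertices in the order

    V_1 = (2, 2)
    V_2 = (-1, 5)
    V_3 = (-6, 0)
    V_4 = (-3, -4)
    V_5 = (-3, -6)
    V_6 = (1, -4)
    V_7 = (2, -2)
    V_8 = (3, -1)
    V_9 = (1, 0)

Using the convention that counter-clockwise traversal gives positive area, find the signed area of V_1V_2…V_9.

V_1→V_2: (2)(5) − (-1)(2) = 12
V_2→V_3: (-1)(0) − (-6)(5) = 30
V_3→V_4: (-6)(-4) − (-3)(0) = 24
V_4→V_5: (-3)(-6) − (-3)(-4) = 6
V_5→V_6: (-3)(-4) − (1)(-6) = 18
V_6→V_7: (1)(-2) − (2)(-4) = 6
V_7→V_8: (2)(-1) − (3)(-2) = 4
V_8→V_9: (3)(0) − (1)(-1) = 1
V_9→V_1: (1)(2) − (2)(0) = 2
Σ = 103
Signed area = Σ/2 = 51.5 (positive ⇒ counter-clockwise traversal).

51.5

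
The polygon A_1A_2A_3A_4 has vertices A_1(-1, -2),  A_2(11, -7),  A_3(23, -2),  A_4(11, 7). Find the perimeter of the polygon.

|A_1A_2| = √((12)² + (-5)²) = √169 = 13
|A_2A_3| = √((12)² + (5)²) = √169 = 13
|A_3A_4| = √((-12)² + (9)²) = √225 = 15
|A_4A_1| = √((-12)² + (-9)²) = √225 = 15
Perimeter = 13 + 13 + 15 + 15 = 56.

56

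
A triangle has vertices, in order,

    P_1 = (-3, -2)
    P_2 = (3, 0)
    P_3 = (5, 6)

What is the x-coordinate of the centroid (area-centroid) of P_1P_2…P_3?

5/3

Apply the shoelace formula. First the cross-terms c_i = x_i·y_{i+1} − x_{i+1}·y_i:
  6, 18, 8  ⇒  2A = 32, A = 16.
Then Σ (x_i + x_{i+1})·c_i = 160, so x̄ = 160 / (6·16) = 5/3.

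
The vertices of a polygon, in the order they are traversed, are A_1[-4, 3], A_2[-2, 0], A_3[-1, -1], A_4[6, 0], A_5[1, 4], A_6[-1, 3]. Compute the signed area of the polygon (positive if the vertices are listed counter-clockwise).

27

Apply the surveyor's formula: 2A = Σ (x_i·y_{i+1} − x_{i+1}·y_i), indices taken mod 6.
Σ = (6) + (2) + (6) + (24) + (7) + (9) = 54
Signed area = Σ/2 = 27 (positive ⇒ counter-clockwise traversal).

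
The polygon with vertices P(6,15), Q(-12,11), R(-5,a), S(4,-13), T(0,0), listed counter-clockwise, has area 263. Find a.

-10

The doubled signed area Σ (x_i y_{i+1} − x_{i+1} y_i) is linear in a.
With a=0 it equals 366; the coefficient of a is -16 (from the two edges through R).
So -16·a + 366 = 2·263 = 526 ⇒ a = -10.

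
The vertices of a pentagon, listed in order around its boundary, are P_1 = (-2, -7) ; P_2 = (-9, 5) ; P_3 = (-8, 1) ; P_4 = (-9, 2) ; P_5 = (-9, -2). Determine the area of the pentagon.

23

Σ = (-73) + (31) + (-7) + (36) + (59) = 46
Area = |Σ|/2 = 23.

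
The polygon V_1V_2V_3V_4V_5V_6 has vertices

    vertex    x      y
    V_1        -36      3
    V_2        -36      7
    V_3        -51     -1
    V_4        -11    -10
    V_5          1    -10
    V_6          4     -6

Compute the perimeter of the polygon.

120

|V_1V_2| = √((0)² + (4)²) = √16 = 4
|V_2V_3| = √((-15)² + (-8)²) = √289 = 17
|V_3V_4| = √((40)² + (-9)²) = √1681 = 41
|V_4V_5| = √((12)² + (0)²) = √144 = 12
|V_5V_6| = √((3)² + (4)²) = √25 = 5
|V_6V_1| = √((-40)² + (9)²) = √1681 = 41
Perimeter = 4 + 17 + 41 + 12 + 5 + 41 = 120.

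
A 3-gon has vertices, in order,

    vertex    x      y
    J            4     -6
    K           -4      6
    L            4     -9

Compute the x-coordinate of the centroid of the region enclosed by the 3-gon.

4/3

Apply the surveyor's formula. First the cross-terms c_i = x_i·y_{i+1} − x_{i+1}·y_i:
  0, 12, 12  ⇒  2A = 24, A = 12.
Then Σ (x_i + x_{i+1})·c_i = 96, so x̄ = 96 / (6·12) = 4/3.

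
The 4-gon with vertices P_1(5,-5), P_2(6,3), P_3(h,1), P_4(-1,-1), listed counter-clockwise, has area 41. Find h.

The doubled signed area Σ (x_i y_{i+1} − x_{i+1} y_i) is linear in h.
With h=0 it equals 62; the coefficient of h is -4 (from the two edges through P_3).
So -4·h + 62 = 2·41 = 82 ⇒ h = -5.

-5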